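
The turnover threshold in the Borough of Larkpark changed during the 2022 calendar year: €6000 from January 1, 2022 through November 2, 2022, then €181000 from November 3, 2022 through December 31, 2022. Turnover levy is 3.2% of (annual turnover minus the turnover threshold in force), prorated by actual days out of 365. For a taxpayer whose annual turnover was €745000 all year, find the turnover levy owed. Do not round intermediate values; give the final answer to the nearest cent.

January 1 – November 2, 2022: 306 days, exemption €6000 → (€745000 − €6000) × 3.2% × 306/365 = €19825.4466
November 3 – December 31, 2022: 59 days, exemption €181000 → (€745000 − €181000) × 3.2% × 59/365 = €2917.3479
Total = €22742.7945

€22742.79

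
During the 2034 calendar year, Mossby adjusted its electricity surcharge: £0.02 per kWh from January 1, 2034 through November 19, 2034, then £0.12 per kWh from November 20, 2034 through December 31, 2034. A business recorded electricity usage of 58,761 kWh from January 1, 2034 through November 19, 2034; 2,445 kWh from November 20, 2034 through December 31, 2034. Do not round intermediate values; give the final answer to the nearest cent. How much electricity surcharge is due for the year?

£1,468.62

January 1 – November 19, 2034: 58,761 kWh at £0.02/kWh → £1,175.22
November 20 – December 31, 2034: 2,445 kWh at £0.12/kWh → £293.40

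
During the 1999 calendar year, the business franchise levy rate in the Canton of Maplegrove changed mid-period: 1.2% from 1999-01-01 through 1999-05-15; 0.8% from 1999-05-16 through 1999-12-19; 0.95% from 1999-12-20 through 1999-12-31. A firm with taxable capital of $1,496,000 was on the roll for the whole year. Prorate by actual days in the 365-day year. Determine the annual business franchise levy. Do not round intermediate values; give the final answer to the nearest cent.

1999-01-01 to 1999-05-15: 135 days at 1.2% → $1,496,000 × 1.2% × 135/365 = $6,639.7808
1999-05-16 to 1999-12-19: 218 days at 0.8% → $1,496,000 × 0.8% × 218/365 = $7,148.0110
1999-12-20 to 1999-12-31: 12 days at 0.95% → $1,496,000 × 0.95% × 12/365 = $467.2438
Total = $14,255.0356

$14,255.04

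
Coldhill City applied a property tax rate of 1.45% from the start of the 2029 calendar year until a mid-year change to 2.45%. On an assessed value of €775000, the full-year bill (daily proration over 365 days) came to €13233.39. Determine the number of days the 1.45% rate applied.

271 days

Let d = days at the first rate; then 365 − d days at the second rate.
€775000 × [1.45%·d + 2.45%·(365−d)] / 365 = €13233.39
Solving gives d = 271, so the new rate took effect on 29 September 2029.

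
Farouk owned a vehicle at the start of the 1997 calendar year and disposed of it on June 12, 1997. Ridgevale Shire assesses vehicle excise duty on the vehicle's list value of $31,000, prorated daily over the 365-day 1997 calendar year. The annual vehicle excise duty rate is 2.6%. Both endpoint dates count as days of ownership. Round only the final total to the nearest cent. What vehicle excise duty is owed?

$359.94

Days held (January 1 – June 12, 1997): 163 out of 365
Tax = $31,000 × 2.6% × 163/365 = $359.9397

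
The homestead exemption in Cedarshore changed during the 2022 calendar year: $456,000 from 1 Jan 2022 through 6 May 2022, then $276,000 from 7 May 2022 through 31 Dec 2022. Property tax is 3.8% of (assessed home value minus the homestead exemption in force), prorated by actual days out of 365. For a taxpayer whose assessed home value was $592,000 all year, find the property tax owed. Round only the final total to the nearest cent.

$9,646.79

1 Jan – 6 May 2022: 126 days, exemption $456,000 → ($592,000 − $456,000) × 3.8% × 126/365 = $1,784.0219
7 May – 31 Dec 2022: 239 days, exemption $276,000 → ($592,000 − $276,000) × 3.8% × 239/365 = $7,862.7726
Total = $9,646.7945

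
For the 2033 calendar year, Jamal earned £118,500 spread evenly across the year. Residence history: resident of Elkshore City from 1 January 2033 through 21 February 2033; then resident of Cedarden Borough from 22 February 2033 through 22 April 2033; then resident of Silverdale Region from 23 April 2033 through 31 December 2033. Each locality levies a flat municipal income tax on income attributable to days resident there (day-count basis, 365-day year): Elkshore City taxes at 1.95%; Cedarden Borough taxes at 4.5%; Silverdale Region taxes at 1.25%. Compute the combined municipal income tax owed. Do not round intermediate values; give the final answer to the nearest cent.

£2,232.51

Elkshore City, 1 January – 21 February 2033: 52 days → £118,500 × 1.95% × 52/365 = £329.2027
Cedarden Borough, 22 February – 22 April 2033: 60 days → £118,500 × 4.5% × 60/365 = £876.5753
Silverdale Region, 23 April – 31 December 2033: 253 days → £118,500 × 1.25% × 253/365 = £1,026.7295
Total = £2,232.5075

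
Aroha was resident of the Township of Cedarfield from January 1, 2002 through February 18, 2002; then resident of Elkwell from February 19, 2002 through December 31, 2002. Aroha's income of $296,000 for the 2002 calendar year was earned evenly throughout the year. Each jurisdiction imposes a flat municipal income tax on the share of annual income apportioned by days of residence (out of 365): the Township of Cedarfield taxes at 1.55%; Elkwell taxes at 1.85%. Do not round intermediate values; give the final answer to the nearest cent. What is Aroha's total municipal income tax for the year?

The Township of Cedarfield, January 1 – February 18, 2002: 49 days → $296,000 × 1.55% × 49/365 = $615.9233
Elkwell, February 19 – December 31, 2002: 316 days → $296,000 × 1.85% × 316/365 = $4,740.8658
Total = $5,356.7890

$5,356.79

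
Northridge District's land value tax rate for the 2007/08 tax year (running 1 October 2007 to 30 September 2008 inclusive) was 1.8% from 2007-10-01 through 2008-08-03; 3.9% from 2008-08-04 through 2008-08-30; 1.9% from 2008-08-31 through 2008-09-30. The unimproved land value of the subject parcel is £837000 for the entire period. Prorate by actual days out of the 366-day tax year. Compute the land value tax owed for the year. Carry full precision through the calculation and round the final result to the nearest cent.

2007-10-01 to 2008-08-03: 308 days at 1.8% → £837000 × 1.8% × 308/366 = £12678.4918
2008-08-04 to 2008-08-30: 27 days at 3.9% → £837000 × 3.9% × 27/366 = £2408.0902
2008-08-31 to 2008-09-30: 31 days at 1.9% → £837000 × 1.9% × 31/366 = £1346.9754
Total = £16433.5574

£16433.56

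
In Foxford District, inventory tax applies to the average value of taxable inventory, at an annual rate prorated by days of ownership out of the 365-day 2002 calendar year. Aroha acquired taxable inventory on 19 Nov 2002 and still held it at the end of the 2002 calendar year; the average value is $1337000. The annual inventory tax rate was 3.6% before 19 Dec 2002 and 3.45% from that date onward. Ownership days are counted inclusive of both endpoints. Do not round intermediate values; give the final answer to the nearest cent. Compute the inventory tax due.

$5598.92

19 Nov – 18 Dec 2002: 30 days at 3.6% → $1337000 × 3.6% × 30/365 = $3956.0548
19 Dec – 31 Dec 2002: 13 days at 3.45% → $1337000 × 3.45% × 13/365 = $1642.8616
Total = $5598.9164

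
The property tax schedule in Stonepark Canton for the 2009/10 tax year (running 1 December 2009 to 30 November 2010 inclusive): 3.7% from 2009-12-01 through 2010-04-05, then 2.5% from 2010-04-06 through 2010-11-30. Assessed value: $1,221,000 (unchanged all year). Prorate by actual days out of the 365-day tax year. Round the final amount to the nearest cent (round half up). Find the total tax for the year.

2009-12-01 to 2010-04-05: 126 days at 3.7% → $1,221,000 × 3.7% × 126/365 = $15,595.3479
2010-04-06 to 2010-11-30: 239 days at 2.5% → $1,221,000 × 2.5% × 239/365 = $19,987.6027
Total = $35,582.9507

$35,582.95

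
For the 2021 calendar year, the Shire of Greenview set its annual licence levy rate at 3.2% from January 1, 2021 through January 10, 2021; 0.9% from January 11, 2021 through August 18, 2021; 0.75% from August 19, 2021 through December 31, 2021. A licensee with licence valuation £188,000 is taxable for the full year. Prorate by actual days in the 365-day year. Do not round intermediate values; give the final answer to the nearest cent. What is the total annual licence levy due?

January 1 – January 10, 2021: 10 days at 3.2% → £188,000 × 3.2% × 10/365 = £164.8219
January 11 – August 18, 2021: 220 days at 0.9% → £188,000 × 0.9% × 220/365 = £1,019.8356
August 19 – December 31, 2021: 135 days at 0.75% → £188,000 × 0.75% × 135/365 = £521.5068
Total = £1,706.1644

£1,706.16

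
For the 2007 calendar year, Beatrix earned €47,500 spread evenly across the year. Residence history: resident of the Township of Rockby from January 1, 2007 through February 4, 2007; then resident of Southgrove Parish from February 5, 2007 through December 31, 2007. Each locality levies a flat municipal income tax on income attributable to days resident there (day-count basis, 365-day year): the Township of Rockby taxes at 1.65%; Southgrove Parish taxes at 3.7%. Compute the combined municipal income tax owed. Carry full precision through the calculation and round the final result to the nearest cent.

The Township of Rockby, January 1 – February 4, 2007: 35 days → €47,500 × 1.65% × 35/365 = €75.1541
Southgrove Parish, February 5 – December 31, 2007: 330 days → €47,500 × 3.7% × 330/365 = €1,588.9726
Total = €1,664.1267

€1,664.13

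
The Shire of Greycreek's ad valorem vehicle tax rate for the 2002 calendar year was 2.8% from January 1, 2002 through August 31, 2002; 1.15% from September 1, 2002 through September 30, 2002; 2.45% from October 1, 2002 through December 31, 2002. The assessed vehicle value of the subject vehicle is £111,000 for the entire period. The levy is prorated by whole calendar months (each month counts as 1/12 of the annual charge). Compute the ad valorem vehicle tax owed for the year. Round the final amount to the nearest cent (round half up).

January 1 – August 31, 2002: 8 months at 2.8% → £111,000 × 2.8% × 8/12 = £2,072.0000
September 1 – September 30, 2002: 1 month at 1.15% → £111,000 × 1.15% × 1/12 = £106.3750
October 1 – December 31, 2002: 3 months at 2.45% → £111,000 × 2.45% × 3/12 = £679.8750
Total = £2,858.2500

£2,858.25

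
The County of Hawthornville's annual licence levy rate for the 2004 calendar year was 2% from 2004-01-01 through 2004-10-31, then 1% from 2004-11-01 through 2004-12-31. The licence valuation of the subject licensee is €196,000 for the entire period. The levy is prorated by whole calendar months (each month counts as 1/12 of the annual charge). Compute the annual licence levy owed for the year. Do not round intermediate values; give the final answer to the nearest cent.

€3,593.33

2004-01-01 to 2004-10-31: 10 months at 2% → €196,000 × 2% × 10/12 = €3,266.6667
2004-11-01 to 2004-12-31: 2 months at 1% → €196,000 × 1% × 2/12 = €326.6667
Total = €3,593.3333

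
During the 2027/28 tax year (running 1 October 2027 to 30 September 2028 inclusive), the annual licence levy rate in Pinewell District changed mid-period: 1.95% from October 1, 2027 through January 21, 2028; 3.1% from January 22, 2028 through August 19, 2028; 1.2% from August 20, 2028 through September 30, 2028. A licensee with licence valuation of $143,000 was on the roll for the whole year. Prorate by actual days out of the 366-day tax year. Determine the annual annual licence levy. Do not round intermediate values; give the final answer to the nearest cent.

$3,613.48

October 1, 2027 – January 21, 2028: 113 days at 1.95% → $143,000 × 1.95% × 113/366 = $860.9303
January 22 – August 19, 2028: 211 days at 3.1% → $143,000 × 3.1% × 211/366 = $2,555.6366
August 20 – September 30, 2028: 42 days at 1.2% → $143,000 × 1.2% × 42/366 = $196.9180
Total = $3,613.4850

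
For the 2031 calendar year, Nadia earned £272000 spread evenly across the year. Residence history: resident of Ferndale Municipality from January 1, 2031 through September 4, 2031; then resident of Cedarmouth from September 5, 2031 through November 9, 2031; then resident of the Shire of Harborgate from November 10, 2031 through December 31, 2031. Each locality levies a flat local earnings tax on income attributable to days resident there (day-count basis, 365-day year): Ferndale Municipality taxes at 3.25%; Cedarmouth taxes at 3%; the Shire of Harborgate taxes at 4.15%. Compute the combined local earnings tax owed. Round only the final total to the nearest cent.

Ferndale Municipality, January 1 – September 4, 2031: 247 days → £272000 × 3.25% × 247/365 = £5982.1370
Cedarmouth, September 5 – November 9, 2031: 66 days → £272000 × 3% × 66/365 = £1475.5068
The Shire of Harborgate, November 10 – December 31, 2031: 52 days → £272000 × 4.15% × 52/365 = £1608.1534
Total = £9065.7973

£9065.80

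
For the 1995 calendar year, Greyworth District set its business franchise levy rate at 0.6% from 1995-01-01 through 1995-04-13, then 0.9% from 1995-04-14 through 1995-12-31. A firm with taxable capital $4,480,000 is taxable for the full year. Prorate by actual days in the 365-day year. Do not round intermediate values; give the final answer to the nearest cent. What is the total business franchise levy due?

1995-01-01 to 1995-04-13: 103 days at 0.6% → $4,480,000 × 0.6% × 103/365 = $7,585.3151
1995-04-14 to 1995-12-31: 262 days at 0.9% → $4,480,000 × 0.9% × 262/365 = $28,942.0274
Total = $36,527.3425

$36,527.34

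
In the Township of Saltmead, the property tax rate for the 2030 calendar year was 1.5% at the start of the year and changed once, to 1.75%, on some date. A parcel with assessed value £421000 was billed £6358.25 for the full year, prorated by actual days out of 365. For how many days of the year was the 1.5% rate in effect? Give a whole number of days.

Let d = days at the first rate; then 365 − d days at the second rate.
£421000 × [1.5%·d + 1.75%·(365−d)] / 365 = £6358.25
Solving gives d = 350, so the new rate took effect on 17 Dec 2030.

350 days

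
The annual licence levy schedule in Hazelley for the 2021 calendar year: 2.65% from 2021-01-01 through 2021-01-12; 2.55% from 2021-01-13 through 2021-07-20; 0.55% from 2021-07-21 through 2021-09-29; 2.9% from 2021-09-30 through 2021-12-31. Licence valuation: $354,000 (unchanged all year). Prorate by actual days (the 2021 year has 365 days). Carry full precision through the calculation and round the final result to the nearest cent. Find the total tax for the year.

2021-01-01 to 2021-01-12: 12 days at 2.65% → $354,000 × 2.65% × 12/365 = $308.4164
2021-01-13 to 2021-07-20: 189 days at 2.55% → $354,000 × 2.55% × 189/365 = $4,674.2548
2021-07-21 to 2021-09-29: 71 days at 0.55% → $354,000 × 0.55% × 71/365 = $378.7315
2021-09-30 to 2021-12-31: 93 days at 2.9% → $354,000 × 2.9% × 93/365 = $2,615.7205
Total = $7,977.1233

$7,977.12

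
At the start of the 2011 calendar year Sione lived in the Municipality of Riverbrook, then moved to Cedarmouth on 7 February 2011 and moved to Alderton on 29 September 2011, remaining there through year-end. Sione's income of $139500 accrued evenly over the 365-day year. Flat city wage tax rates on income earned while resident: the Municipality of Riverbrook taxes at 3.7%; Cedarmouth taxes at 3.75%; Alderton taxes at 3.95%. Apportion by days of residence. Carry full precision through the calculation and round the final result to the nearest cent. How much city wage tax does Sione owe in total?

$5296.03

The Municipality of Riverbrook, 1 January – 6 February 2011: 37 days → $139500 × 3.7% × 37/365 = $523.2205
Cedarmouth, 7 February – 28 September 2011: 234 days → $139500 × 3.75% × 234/365 = $3353.7329
Alderton, 29 September – 31 December 2011: 94 days → $139500 × 3.95% × 94/365 = $1419.0781
Total = $5296.0315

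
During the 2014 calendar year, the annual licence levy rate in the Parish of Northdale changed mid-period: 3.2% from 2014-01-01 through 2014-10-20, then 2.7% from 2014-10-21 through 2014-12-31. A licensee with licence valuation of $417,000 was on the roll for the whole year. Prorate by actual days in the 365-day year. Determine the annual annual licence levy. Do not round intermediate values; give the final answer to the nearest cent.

2014-01-01 to 2014-10-20: 293 days at 3.2% → $417,000 × 3.2% × 293/365 = $10,711.7589
2014-10-21 to 2014-12-31: 72 days at 2.7% → $417,000 × 2.7% × 72/365 = $2,220.9534
Total = $12,932.7123

$12,932.71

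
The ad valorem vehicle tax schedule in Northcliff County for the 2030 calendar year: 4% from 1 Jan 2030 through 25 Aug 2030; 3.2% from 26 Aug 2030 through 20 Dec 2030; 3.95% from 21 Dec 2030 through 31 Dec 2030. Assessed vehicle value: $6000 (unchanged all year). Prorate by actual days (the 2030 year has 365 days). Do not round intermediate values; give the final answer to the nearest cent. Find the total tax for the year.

1 Jan – 25 Aug 2030: 237 days at 4% → $6000 × 4% × 237/365 = $155.8356
26 Aug – 20 Dec 2030: 117 days at 3.2% → $6000 × 3.2% × 117/365 = $61.5452
21 Dec – 31 Dec 2030: 11 days at 3.95% → $6000 × 3.95% × 11/365 = $7.1425
Total = $224.5233

$224.52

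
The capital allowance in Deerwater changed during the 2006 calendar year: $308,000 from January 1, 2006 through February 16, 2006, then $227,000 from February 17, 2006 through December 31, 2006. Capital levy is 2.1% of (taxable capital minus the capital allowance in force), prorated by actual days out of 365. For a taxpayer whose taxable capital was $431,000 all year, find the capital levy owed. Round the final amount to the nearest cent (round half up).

$4,064.97

January 1 – February 16, 2006: 47 days, exemption $308,000 → ($431,000 − $308,000) × 2.1% × 47/365 = $332.6055
February 17 – December 31, 2006: 318 days, exemption $227,000 → ($431,000 − $227,000) × 2.1% × 318/365 = $3,732.3616
Total = $4,064.9671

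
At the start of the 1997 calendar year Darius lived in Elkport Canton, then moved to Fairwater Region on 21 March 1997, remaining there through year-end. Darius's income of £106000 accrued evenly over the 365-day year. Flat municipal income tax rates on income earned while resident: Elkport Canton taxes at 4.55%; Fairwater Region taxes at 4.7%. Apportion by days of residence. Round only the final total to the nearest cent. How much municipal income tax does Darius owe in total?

£4947.59

Elkport Canton, 1 January – 20 March 1997: 79 days → £106000 × 4.55% × 79/365 = £1043.8822
Fairwater Region, 21 March – 31 December 1997: 286 days → £106000 × 4.7% × 286/365 = £3903.7041
Total = £4947.5863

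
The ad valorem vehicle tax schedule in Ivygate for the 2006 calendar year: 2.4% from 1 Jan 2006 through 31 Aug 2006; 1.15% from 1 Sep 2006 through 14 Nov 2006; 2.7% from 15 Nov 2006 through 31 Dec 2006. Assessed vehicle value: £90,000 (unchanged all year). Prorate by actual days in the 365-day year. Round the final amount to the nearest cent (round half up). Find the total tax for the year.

1 Jan – 31 Aug 2006: 243 days at 2.4% → £90,000 × 2.4% × 243/365 = £1,438.0274
1 Sep – 14 Nov 2006: 75 days at 1.15% → £90,000 × 1.15% × 75/365 = £212.6712
15 Nov – 31 Dec 2006: 47 days at 2.7% → £90,000 × 2.7% × 47/365 = £312.9041
Total = £1,963.6027

£1,963.60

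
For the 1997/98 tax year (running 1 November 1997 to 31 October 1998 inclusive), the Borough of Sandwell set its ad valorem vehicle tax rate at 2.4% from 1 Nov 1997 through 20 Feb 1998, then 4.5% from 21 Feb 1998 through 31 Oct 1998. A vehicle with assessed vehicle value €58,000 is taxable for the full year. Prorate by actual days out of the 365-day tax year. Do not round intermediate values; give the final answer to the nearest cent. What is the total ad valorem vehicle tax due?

€2,236.26

1 Nov 1997 – 20 Feb 1998: 112 days at 2.4% → €58,000 × 2.4% × 112/365 = €427.1342
21 Feb – 31 Oct 1998: 253 days at 4.5% → €58,000 × 4.5% × 253/365 = €1,809.1233
Total = €2,236.2575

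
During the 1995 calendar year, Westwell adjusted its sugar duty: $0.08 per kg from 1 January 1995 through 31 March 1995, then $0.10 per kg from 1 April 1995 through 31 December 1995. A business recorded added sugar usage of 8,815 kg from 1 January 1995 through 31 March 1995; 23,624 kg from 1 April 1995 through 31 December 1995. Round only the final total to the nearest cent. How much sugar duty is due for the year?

$3,067.60

1 January – 31 March 1995: 8,815 kg at $0.08/kg → $705.20
1 April – 31 December 1995: 23,624 kg at $0.10/kg → $2,362.40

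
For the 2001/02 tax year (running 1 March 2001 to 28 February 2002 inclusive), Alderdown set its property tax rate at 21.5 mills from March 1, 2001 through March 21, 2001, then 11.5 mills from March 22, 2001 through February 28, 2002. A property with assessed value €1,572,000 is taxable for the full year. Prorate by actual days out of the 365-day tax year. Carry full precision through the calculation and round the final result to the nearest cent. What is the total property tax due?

March 1 – March 21, 2001: 21 days at 21.5 mills → €1,572,000 × 2.15% × 21/365 = €1,944.5425
March 22, 2001 – February 28, 2002: 344 days at 11.5 mills → €1,572,000 × 1.15% × 344/365 = €17,037.8959
Total = €18,982.4384

€18,982.44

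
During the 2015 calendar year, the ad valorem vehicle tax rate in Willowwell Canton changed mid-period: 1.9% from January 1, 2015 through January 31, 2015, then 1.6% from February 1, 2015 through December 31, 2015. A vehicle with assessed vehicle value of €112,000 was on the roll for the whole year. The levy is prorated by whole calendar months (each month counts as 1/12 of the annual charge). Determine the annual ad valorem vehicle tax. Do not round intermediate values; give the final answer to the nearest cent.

€1,820.00

January 1 – January 31, 2015: 1 month at 1.9% → €112,000 × 1.9% × 1/12 = €177.3333
February 1 – December 31, 2015: 11 months at 1.6% → €112,000 × 1.6% × 11/12 = €1,642.6667
Total = €1,820.0000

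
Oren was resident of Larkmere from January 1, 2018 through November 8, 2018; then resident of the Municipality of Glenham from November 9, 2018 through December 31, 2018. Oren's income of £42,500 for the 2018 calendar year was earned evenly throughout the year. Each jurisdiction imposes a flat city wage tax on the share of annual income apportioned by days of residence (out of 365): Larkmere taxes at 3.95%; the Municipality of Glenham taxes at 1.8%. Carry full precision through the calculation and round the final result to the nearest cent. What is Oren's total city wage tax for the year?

£1,546.07

Larkmere, January 1 – November 8, 2018: 312 days → £42,500 × 3.95% × 312/365 = £1,434.9863
The Municipality of Glenham, November 9 – December 31, 2018: 53 days → £42,500 × 1.8% × 53/365 = £111.0822
Total = £1,546.0685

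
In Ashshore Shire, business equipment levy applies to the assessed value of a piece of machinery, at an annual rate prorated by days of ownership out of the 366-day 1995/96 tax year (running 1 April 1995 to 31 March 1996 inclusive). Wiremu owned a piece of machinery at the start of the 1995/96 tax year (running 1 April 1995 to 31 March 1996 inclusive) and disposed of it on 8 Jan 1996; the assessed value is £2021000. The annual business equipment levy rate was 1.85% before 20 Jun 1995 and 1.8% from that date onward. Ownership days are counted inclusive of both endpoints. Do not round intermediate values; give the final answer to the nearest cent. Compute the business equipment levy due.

1 Apr – 19 Jun 1995: 80 days at 1.85% → £2021000 × 1.85% × 80/366 = £8172.3497
20 Jun 1995 – 8 Jan 1996: 203 days at 1.8% → £2021000 × 1.8% × 203/366 = £20176.8689
Total = £28349.2186

£28349.22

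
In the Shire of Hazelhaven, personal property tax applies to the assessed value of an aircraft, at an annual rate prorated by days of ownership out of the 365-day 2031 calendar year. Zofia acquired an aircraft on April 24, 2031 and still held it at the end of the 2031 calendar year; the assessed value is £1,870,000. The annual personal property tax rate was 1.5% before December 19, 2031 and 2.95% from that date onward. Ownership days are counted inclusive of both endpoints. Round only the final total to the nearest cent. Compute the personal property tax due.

£20,331.77

April 24 – December 18, 2031: 239 days at 1.5% → £1,870,000 × 1.5% × 239/365 = £18,366.9863
December 19 – December 31, 2031: 13 days at 2.95% → £1,870,000 × 2.95% × 13/365 = £1,964.7808
Total = £20,331.7671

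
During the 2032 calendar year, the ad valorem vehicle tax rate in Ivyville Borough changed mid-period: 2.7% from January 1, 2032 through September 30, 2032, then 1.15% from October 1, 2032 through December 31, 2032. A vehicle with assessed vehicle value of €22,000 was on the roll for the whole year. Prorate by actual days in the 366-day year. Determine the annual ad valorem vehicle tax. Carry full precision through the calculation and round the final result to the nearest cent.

January 1 – September 30, 2032: 274 days at 2.7% → €22,000 × 2.7% × 274/366 = €444.6885
October 1 – December 31, 2032: 92 days at 1.15% → €22,000 × 1.15% × 92/366 = €63.5956
Total = €508.2842

€508.28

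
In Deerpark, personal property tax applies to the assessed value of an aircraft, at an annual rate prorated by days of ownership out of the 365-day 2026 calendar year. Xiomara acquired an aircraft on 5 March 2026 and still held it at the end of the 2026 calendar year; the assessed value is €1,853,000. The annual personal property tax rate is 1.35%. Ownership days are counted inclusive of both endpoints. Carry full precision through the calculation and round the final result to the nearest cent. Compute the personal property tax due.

€20,697.76

Days held (5 March – 31 December 2026): 302 out of 365
Tax = €1,853,000 × 1.35% × 302/365 = €20,697.7562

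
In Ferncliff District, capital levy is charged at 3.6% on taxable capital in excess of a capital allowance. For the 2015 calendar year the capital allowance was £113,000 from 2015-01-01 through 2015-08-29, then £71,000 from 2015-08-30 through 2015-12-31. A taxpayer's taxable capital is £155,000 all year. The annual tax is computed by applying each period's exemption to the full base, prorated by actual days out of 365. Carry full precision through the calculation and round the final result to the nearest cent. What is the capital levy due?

2015-01-01 to 2015-08-29: 241 days, exemption £113,000 → (£155,000 − £113,000) × 3.6% × 241/365 = £998.3342
2015-08-30 to 2015-12-31: 124 days, exemption £71,000 → (£155,000 − £71,000) × 3.6% × 124/365 = £1,027.3315
Total = £2,025.6658

£2,025.67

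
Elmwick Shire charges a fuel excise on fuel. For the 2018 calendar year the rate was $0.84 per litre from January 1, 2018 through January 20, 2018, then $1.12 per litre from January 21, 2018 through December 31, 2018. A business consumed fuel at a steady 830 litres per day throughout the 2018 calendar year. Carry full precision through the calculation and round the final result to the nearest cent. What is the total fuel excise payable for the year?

$334,656.00

January 1 – January 20, 2018: 20 days × 830 litres/day = 16,600 litres at $0.84/litre → $13,944.00
January 21 – December 31, 2018: 345 days × 830 litres/day = 286,350 litres at $1.12/litre → $320,712.00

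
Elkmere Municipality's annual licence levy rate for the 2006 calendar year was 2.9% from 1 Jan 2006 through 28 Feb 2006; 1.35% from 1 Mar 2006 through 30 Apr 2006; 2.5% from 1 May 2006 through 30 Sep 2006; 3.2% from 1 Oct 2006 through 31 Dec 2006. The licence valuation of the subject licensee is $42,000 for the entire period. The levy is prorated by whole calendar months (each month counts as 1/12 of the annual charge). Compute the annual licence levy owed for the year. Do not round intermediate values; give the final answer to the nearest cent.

1 Jan – 28 Feb 2006: 2 months at 2.9% → $42,000 × 2.9% × 2/12 = $203.0000
1 Mar – 30 Apr 2006: 2 months at 1.35% → $42,000 × 1.35% × 2/12 = $94.5000
1 May – 30 Sep 2006: 5 months at 2.5% → $42,000 × 2.5% × 5/12 = $437.5000
1 Oct – 31 Dec 2006: 3 months at 3.2% → $42,000 × 3.2% × 3/12 = $336.0000
Total = $1,071.0000

$1,071.00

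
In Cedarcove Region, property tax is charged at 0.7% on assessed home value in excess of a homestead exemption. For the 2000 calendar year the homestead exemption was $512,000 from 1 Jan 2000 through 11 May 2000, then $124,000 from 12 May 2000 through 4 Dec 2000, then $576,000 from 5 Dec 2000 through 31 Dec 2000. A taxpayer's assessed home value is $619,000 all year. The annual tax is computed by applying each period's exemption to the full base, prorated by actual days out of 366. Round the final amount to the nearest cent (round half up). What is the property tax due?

1 Jan – 11 May 2000: 132 days, exemption $512,000 → ($619,000 − $512,000) × 0.7% × 132/366 = $270.1311
12 May – 4 Dec 2000: 207 days, exemption $124,000 → ($619,000 − $124,000) × 0.7% × 207/366 = $1,959.7131
5 Dec – 31 Dec 2000: 27 days, exemption $576,000 → ($619,000 − $576,000) × 0.7% × 27/366 = $22.2049
Total = $2,252.0492

$2,252.05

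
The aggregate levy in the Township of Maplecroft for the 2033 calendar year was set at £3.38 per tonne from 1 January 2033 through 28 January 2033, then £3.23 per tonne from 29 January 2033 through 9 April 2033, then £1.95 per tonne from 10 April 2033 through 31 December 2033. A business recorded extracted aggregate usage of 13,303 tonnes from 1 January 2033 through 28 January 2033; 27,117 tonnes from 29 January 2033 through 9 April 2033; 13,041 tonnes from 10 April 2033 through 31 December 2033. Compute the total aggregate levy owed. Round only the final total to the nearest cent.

£157982.00

1 January – 28 January 2033: 13,303 tonnes at £3.38/tonne → £44964.14
29 January – 9 April 2033: 27,117 tonnes at £3.23/tonne → £87587.91
10 April – 31 December 2033: 13,041 tonnes at £1.95/tonne → £25429.95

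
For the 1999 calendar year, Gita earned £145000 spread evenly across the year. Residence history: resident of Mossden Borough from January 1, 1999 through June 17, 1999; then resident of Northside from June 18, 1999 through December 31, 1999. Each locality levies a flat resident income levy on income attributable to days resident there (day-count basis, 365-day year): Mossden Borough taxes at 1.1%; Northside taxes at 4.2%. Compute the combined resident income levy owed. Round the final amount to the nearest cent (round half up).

Mossden Borough, January 1 – June 17, 1999: 168 days → £145000 × 1.1% × 168/365 = £734.1370
Northside, June 18 – December 31, 1999: 197 days → £145000 × 4.2% × 197/365 = £3286.9315
Total = £4021.0685

£4021.07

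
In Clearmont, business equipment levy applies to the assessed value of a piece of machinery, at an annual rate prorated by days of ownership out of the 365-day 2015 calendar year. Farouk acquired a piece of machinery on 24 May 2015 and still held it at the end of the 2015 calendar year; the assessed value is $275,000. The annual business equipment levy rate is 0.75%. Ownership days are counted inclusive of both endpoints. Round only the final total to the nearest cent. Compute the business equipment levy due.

Days held (24 May – 31 Dec 2015): 222 out of 365
Tax = $275,000 × 0.75% × 222/365 = $1,254.4521

$1,254.45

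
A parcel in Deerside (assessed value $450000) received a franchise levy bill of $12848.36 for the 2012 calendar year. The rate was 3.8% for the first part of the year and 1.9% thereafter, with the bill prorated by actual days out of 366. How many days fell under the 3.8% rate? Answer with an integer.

Let d = days at the first rate; then 366 − d days at the second rate.
$450000 × [3.8%·d + 1.9%·(366−d)] / 366 = $12848.36
Solving gives d = 184, so the new rate took effect on 3 July 2012.

184 days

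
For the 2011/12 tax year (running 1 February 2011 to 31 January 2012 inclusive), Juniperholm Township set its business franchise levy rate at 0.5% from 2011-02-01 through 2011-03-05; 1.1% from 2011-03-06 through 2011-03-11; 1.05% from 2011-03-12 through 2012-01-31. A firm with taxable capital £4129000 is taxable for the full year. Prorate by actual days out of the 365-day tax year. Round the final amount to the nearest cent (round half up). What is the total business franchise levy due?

£41335.25

2011-02-01 to 2011-03-05: 33 days at 0.5% → £4129000 × 0.5% × 33/365 = £1866.5342
2011-03-06 to 2011-03-11: 6 days at 1.1% → £4129000 × 1.1% × 6/365 = £746.6137
2011-03-12 to 2012-01-31: 326 days at 1.05% → £4129000 × 1.05% × 326/365 = £38722.1014
Total = £41335.2493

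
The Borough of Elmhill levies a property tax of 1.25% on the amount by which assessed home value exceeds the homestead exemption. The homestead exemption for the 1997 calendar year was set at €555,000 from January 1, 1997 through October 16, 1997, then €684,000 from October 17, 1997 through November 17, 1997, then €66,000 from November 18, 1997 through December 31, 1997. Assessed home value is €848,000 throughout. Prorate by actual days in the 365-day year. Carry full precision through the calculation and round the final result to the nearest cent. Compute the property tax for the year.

January 1 – October 16, 1997: 289 days, exemption €555,000 → (€848,000 − €555,000) × 1.25% × 289/365 = €2,899.8973
October 17 – November 17, 1997: 32 days, exemption €684,000 → (€848,000 − €684,000) × 1.25% × 32/365 = €179.7260
November 18 – December 31, 1997: 44 days, exemption €66,000 → (€848,000 − €66,000) × 1.25% × 44/365 = €1,178.3562
Total = €4,257.9795

€4,257.98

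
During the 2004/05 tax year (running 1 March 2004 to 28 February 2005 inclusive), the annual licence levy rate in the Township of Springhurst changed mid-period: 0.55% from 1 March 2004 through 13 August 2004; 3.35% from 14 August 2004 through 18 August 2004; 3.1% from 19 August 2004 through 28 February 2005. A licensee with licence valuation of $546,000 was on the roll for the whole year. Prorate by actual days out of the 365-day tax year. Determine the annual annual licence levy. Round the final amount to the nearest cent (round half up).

1 March – 13 August 2004: 166 days at 0.55% → $546,000 × 0.55% × 166/365 = $1,365.7479
14 August – 18 August 2004: 5 days at 3.35% → $546,000 × 3.35% × 5/365 = $250.5616
19 August 2004 – 28 February 2005: 194 days at 3.1% → $546,000 × 3.1% × 194/365 = $8,996.2849
Total = $10,612.5945

$10,612.59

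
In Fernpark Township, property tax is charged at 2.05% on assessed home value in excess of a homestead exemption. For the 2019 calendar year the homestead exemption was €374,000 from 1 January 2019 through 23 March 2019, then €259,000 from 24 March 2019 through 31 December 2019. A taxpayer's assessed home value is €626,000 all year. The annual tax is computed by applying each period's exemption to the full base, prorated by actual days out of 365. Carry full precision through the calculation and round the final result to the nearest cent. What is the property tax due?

€6,993.87

1 January – 23 March 2019: 82 days, exemption €374,000 → (€626,000 − €374,000) × 2.05% × 82/365 = €1,160.5808
24 March – 31 December 2019: 283 days, exemption €259,000 → (€626,000 − €259,000) × 2.05% × 283/365 = €5,833.2890
Total = €6,993.8699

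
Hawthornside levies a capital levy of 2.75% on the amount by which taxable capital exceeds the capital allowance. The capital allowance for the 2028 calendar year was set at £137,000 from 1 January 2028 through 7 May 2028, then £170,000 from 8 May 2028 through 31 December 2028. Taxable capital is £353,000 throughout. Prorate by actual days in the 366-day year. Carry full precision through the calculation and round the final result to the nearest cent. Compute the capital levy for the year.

1 January – 7 May 2028: 128 days, exemption £137,000 → (£353,000 − £137,000) × 2.75% × 128/366 = £2,077.3770
8 May – 31 December 2028: 238 days, exemption £170,000 → (£353,000 − £170,000) × 2.75% × 238/366 = £3,272.5000
Total = £5,349.8770

£5,349.88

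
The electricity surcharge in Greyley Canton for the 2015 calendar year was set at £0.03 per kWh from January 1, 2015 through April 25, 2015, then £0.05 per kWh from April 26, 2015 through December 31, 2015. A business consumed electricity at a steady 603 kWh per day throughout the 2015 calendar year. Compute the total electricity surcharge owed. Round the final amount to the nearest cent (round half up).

January 1 – April 25, 2015: 115 days × 603 kWh/day = 69,345 kWh at £0.03/kWh → £2,080.35
April 26 – December 31, 2015: 250 days × 603 kWh/day = 150,750 kWh at £0.05/kWh → £7,537.50

£9,617.85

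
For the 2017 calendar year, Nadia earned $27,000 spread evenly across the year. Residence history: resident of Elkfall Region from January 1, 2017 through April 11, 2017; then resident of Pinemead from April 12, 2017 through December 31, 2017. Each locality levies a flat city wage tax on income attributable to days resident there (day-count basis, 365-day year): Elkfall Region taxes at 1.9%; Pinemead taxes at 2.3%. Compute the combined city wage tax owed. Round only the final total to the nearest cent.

$591.12

Elkfall Region, January 1 – April 11, 2017: 101 days → $27,000 × 1.9% × 101/365 = $141.9534
Pinemead, April 12 – December 31, 2017: 264 days → $27,000 × 2.3% × 264/365 = $449.1616
Total = $591.1151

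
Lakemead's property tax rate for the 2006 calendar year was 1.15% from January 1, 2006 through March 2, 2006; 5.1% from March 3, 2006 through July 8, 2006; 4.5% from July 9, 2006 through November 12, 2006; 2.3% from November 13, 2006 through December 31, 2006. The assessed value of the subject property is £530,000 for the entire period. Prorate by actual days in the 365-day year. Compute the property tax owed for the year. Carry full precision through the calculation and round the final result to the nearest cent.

January 1 – March 2, 2006: 61 days at 1.15% → £530,000 × 1.15% × 61/365 = £1,018.6164
March 3 – July 8, 2006: 128 days at 5.1% → £530,000 × 5.1% × 128/365 = £9,479.0137
July 9 – November 12, 2006: 127 days at 4.5% → £530,000 × 4.5% × 127/365 = £8,298.4932
November 13 – December 31, 2006: 49 days at 2.3% → £530,000 × 2.3% × 49/365 = £1,636.4658
Total = £20,432.5890

£20,432.59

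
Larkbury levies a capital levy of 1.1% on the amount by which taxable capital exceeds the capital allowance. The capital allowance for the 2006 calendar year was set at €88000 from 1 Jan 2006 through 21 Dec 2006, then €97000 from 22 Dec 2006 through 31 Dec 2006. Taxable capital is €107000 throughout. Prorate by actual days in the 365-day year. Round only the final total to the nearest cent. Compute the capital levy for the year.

1 Jan – 21 Dec 2006: 355 days, exemption €88000 → (€107000 − €88000) × 1.1% × 355/365 = €203.2740
22 Dec – 31 Dec 2006: 10 days, exemption €97000 → (€107000 − €97000) × 1.1% × 10/365 = €3.0137
Total = €206.2877

€206.29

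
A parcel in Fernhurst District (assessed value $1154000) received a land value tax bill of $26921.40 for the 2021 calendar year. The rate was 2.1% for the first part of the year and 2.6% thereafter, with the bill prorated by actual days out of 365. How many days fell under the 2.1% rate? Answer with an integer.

Let d = days at the first rate; then 365 − d days at the second rate.
$1154000 × [2.1%·d + 2.6%·(365−d)] / 365 = $26921.40
Solving gives d = 195, so the new rate took effect on 15 Jul 2021.

195 days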